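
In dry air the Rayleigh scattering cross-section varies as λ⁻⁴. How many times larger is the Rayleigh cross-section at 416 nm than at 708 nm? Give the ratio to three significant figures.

Rayleigh scattering ∝ λ⁻⁴, so the ratio of coefficients is the inverse fourth power of the wavelength ratio.
σ(416)/σ(708) = (708/416)⁴ = (1.7019)⁴ = 8.39.

8.39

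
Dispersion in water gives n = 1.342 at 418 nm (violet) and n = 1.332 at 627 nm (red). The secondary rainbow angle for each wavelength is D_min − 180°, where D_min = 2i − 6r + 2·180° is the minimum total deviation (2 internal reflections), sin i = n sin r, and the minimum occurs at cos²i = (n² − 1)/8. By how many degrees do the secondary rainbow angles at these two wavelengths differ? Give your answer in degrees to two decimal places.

At 418 nm (n = 1.342): cos²i = 0.10012 → i = 71.554°, r = 44.981°, D_min = 233.222°, rainbow angle = 53.222°.
At 627 nm (n = 1.332): cos²i = 0.09678 → i = 71.875°, r = 45.520°, D_min = 230.628°, rainbow angle = 50.628°.
Angular width = |53.222° − 50.628°| = 2.594°.

2.59°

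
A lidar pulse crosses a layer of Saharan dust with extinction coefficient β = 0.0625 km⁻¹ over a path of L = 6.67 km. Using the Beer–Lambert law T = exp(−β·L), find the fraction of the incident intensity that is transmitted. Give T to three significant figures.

0.659

τ = β·L = 0.0625 × 6.67 = 0.4169.
T = exp(−0.4169) = 0.6591.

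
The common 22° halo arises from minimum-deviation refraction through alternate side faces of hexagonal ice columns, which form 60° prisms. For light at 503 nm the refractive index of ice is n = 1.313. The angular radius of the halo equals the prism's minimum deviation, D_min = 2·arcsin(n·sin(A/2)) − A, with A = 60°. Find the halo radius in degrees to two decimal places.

22.07°

n·sin(A/2) = 1.313 × sin 30° = 1.313 × 0.5000 = 0.6565.
D_min = 2·arcsin(0.6565) − 60° = 2 × 41.033° − 60° = 22.067°.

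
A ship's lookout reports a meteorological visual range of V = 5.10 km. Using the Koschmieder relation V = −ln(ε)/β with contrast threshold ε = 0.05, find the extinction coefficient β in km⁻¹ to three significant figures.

0.587 km⁻¹

β = −ln(0.05) / V = 2.996 / 5.10 = 0.5874 km⁻¹.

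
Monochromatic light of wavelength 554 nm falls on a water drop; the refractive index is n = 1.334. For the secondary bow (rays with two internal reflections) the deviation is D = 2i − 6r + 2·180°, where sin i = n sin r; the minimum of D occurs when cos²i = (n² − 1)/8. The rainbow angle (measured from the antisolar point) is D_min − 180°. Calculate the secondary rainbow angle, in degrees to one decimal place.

51.2°

cos²i = (1.77956 − 1)/8 = 0.09744; i = arccos(0.31216) = 71.810°.
sin r = sin 71.810°/1.334 = 0.71217; r = 45.411°.
D_min = 2·71.810° − 6·45.411° + 360° = 231.153°.
Rainbow angle = D_min − 180° = 51.153°.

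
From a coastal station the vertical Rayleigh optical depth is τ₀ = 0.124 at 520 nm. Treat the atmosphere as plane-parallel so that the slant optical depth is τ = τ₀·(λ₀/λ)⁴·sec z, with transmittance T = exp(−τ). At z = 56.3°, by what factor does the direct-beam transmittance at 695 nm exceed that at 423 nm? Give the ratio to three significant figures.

Airmass: sec 56.3° = 1.8023.
τ(695 nm) = 0.124 × (520/695)⁴ × 1.8023 = 0.124 × 0.3134 × 1.8023 = 0.0700.
τ(423 nm) = 0.124 × (520/423)⁴ × 1.8023 = 0.124 × 2.2838 × 1.8023 = 0.5104.
T(695)/T(423) = exp(τ_B − τ_A) = exp(0.4404) = 1.5533.

1.55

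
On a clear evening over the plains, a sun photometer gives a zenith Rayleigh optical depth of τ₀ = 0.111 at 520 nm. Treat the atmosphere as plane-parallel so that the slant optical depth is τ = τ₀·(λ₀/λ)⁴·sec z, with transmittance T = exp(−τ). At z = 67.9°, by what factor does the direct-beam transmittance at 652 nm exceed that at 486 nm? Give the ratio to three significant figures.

Airmass: sec 67.9° = 2.6580.
τ(652 nm) = 0.111 × (520/652)⁴ × 2.6580 = 0.111 × 0.4046 × 2.6580 = 0.1194.
τ(486 nm) = 0.111 × (520/486)⁴ × 2.6580 = 0.111 × 1.3106 × 2.6580 = 0.3867.
T(652)/T(486) = exp(τ_B − τ_A) = exp(0.2673) = 1.3064.

1.31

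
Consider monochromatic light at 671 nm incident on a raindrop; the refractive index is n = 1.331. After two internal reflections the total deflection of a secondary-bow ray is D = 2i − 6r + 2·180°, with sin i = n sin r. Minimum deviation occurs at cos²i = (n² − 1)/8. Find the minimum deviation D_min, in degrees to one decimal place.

cos²i = (1.77156 − 1)/8 = 0.09645; i = arccos(0.31056) = 71.907°.
sin r = sin 71.907°/1.331 = 0.71417; r = 45.575°.
D_min = 2·71.907° − 6·45.575° + 360° = 230.365°.

230.4°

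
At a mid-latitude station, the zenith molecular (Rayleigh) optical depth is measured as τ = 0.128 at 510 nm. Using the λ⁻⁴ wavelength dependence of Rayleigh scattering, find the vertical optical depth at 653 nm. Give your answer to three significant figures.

τ(653 nm) = τ(510 nm) × (510/653)⁴ = 0.128 × (0.7810)⁴ = 0.128 × 0.3721 = 0.0476.

0.0476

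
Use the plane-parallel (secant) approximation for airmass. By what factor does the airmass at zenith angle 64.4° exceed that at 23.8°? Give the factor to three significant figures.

X(64.4°)/X(23.8°) = sec 64.4° / sec 23.8° = cos 23.8° / cos 64.4° = 0.9150/0.4321 = 2.1175.

2.12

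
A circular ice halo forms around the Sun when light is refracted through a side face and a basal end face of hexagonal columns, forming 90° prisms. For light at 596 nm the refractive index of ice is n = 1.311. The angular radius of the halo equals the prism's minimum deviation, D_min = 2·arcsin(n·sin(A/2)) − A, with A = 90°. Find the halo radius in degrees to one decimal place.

45.9°

n·sin(A/2) = 1.311 × sin 45° = 1.311 × 0.7071 = 0.9270.
D_min = 2·arcsin(0.9270) − 90° = 2 × 67.974° − 90° = 45.949°.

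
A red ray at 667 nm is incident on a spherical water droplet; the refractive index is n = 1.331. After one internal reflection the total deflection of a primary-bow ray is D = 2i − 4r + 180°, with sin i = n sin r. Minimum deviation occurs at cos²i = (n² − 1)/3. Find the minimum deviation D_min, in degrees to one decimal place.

cos²i = (1.77156 − 1)/3 = 0.25719; i = arccos(0.50714) = 59.527°.
sin r = sin 59.527°/1.331 = 0.64753; r = 40.356°.
D_min = 2·59.527° − 4·40.356° + 180° = 137.630°.

137.6°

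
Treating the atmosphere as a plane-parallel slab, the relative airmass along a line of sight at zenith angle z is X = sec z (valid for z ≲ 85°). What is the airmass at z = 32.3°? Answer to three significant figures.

X = sec z = 1/cos 32.3° = 1/0.8453 = 1.1831.

1.18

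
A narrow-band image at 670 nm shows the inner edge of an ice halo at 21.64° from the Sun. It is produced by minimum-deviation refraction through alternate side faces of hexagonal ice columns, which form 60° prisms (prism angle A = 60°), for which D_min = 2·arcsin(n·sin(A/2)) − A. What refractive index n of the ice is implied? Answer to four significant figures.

Rearranging: n = sin((D_min + A)/2) / sin(A/2).
(D_min + A)/2 = (21.64° + 60°)/2 = 40.820°.
n = sin 40.820° / sin 30° = 0.6537 / 0.5000 = 1.3074.

1.307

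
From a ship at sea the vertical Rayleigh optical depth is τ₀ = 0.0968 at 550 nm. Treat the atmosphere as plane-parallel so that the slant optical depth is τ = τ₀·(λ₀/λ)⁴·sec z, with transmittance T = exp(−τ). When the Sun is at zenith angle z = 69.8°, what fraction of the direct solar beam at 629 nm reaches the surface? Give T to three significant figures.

0.849

sec 69.8° = 2.8960.
τ = 0.0968 × (550/629)⁴ × 2.8960 = 0.0968 × 0.5846 × 2.8960 = 0.1639.
T = exp(−0.1639) = 0.8488.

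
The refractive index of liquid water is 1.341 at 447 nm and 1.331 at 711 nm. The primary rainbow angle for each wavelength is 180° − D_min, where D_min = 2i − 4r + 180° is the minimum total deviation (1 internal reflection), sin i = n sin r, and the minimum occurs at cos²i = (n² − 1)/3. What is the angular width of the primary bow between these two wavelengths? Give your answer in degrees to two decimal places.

1.44°

At 447 nm (n = 1.341): cos²i = 0.26609 → i = 58.946°, r = 39.705°, D_min = 139.071°, rainbow angle = 40.929°.
At 711 nm (n = 1.331): cos²i = 0.25719 → i = 59.527°, r = 40.356°, D_min = 137.630°, rainbow angle = 42.370°.
Angular width = |40.929° − 42.370°| = 1.441°.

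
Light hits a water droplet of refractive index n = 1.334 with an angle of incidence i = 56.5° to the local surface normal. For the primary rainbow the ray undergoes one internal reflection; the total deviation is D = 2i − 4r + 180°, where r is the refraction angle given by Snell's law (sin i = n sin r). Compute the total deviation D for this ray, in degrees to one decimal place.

sin r = sin 56.5° / 1.334 = 0.8339/1.334 = 0.6251; r = 38.69°.
D = 2·56.5° − 4·38.69° + 180° = 113.00° − 154.76° + 180° = 138.24°.

138.2°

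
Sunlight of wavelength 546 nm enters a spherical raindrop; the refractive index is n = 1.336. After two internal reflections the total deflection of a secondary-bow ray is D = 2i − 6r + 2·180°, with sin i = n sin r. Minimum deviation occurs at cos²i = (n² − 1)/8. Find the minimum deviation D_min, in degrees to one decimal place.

cos²i = (1.78490 − 1)/8 = 0.09811; i = arccos(0.31323) = 71.746°.
sin r = sin 71.746°/1.336 = 0.71084; r = 45.303°.
D_min = 2·71.746° − 6·45.303° + 360° = 231.674°.

231.7°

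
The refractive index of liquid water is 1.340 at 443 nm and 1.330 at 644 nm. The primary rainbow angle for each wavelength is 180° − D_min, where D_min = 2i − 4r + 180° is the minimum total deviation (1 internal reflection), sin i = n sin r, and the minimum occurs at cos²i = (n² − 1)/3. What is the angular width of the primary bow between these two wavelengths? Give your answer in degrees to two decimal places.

At 443 nm (n = 1.340): cos²i = 0.26520 → i = 59.004°, r = 39.770°, D_min = 138.929°, rainbow angle = 41.071°.
At 644 nm (n = 1.330): cos²i = 0.25630 → i = 59.585°, r = 40.422°, D_min = 137.484°, rainbow angle = 42.516°.
Angular width = |41.071° − 42.516°| = 1.445°.

1.45°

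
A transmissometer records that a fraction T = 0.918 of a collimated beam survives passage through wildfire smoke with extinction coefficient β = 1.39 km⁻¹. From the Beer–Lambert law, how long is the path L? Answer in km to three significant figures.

0.0616 km

Beer–Lambert: T = exp(−βL) ⇒ L = −ln(T)/β = −ln(0.918)/1.39 = 0.0856/1.39 = 0.06155 km.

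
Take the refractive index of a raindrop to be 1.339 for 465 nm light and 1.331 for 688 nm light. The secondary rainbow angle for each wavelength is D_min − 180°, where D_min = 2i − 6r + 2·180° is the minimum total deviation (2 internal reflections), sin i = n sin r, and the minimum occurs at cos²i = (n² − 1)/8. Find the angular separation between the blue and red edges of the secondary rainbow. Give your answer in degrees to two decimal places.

2.09°

At 465 nm (n = 1.339): cos²i = 0.09912 → i = 71.650°, r = 45.141°, D_min = 232.451°, rainbow angle = 52.451°.
At 688 nm (n = 1.331): cos²i = 0.09645 → i = 71.907°, r = 45.575°, D_min = 230.365°, rainbow angle = 50.365°.
Angular width = |52.451° − 50.365°| = 2.086°.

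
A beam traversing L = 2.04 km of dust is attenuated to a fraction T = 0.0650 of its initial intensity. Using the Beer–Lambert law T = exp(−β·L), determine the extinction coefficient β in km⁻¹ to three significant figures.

1.34 km⁻¹

Beer–Lambert: T = exp(−βL) ⇒ β = −ln(T)/L = −ln(0.0650)/2.04 = 2.7334/2.04 = 1.34 km⁻¹.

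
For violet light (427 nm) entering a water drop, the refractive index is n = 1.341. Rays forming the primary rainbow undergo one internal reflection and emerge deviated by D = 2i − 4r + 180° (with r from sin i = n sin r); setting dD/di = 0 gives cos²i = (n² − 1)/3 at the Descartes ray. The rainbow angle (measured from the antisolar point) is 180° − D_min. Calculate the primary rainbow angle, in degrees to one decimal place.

cos²i = (1.79828 − 1)/3 = 0.26609; i = arccos(0.51584) = 58.946°.
sin r = sin 58.946°/1.341 = 0.63884; r = 39.705°.
D_min = 2·58.946° − 4·39.705° + 180° = 139.071°.
Rainbow angle = 180° − D_min = 40.929°.

40.9°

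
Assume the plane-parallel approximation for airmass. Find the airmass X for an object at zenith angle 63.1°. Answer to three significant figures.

2.21

X = sec z = 1/cos 63.1° = 1/0.4524 = 2.2103.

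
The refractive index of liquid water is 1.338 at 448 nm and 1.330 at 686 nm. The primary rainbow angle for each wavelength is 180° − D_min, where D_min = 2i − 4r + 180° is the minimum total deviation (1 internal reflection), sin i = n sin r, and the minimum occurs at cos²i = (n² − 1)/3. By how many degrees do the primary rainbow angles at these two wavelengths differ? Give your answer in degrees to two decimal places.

At 448 nm (n = 1.338): cos²i = 0.26341 → i = 59.120°, r = 39.899°, D_min = 138.643°, rainbow angle = 41.357°.
At 686 nm (n = 1.330): cos²i = 0.25630 → i = 59.585°, r = 40.422°, D_min = 137.484°, rainbow angle = 42.516°.
Angular width = |41.357° − 42.516°| = 1.160°.

1.16°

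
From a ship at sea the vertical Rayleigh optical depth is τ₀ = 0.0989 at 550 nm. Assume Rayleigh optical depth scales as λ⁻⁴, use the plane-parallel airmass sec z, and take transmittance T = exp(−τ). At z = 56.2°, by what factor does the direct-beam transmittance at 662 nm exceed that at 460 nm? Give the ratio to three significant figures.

Airmass: sec 56.2° = 1.7976.
τ(662 nm) = 0.0989 × (550/662)⁴ × 1.7976 = 0.0989 × 0.4765 × 1.7976 = 0.0847.
τ(460 nm) = 0.0989 × (550/460)⁴ × 1.7976 = 0.0989 × 2.0437 × 1.7976 = 0.3633.
T(662)/T(460) = exp(τ_B − τ_A) = exp(0.2786) = 1.3213.

1.32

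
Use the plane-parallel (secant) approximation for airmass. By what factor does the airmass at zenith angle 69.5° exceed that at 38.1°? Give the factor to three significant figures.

2.25

X(69.5°)/X(38.1°) = sec 69.5° / sec 38.1° = cos 38.1° / cos 69.5° = 0.7869/0.3502 = 2.2471.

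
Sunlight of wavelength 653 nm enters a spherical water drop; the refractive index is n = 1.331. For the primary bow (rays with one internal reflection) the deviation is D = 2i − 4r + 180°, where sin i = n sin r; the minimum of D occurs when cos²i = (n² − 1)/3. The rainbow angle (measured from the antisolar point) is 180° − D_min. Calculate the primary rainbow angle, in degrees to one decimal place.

cos²i = (1.77156 − 1)/3 = 0.25719; i = arccos(0.50714) = 59.527°.
sin r = sin 59.527°/1.331 = 0.64753; r = 40.356°.
D_min = 2·59.527° − 4·40.356° + 180° = 137.630°.
Rainbow angle = 180° − D_min = 42.370°.

42.4°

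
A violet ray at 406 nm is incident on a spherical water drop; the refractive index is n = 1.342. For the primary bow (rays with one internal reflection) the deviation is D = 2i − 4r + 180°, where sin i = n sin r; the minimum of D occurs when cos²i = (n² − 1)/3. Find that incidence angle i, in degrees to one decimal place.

58.9°

cos²i = (1.342² − 1)/3 = (1.80096 − 1)/3 = 0.26699.
cos i = 0.51671, so i = 58.888°.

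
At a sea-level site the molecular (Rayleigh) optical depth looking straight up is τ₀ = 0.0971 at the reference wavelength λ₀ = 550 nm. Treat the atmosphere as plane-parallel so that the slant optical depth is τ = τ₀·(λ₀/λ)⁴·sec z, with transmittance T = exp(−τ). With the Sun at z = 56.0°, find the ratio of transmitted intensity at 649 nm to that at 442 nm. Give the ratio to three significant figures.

Airmass: sec 56.0° = 1.7883.
τ(649 nm) = 0.0971 × (550/649)⁴ × 1.7883 = 0.0971 × 0.5158 × 1.7883 = 0.0896.
τ(442 nm) = 0.0971 × (550/442)⁴ × 1.7883 = 0.0971 × 2.3975 × 1.7883 = 0.4163.
T(649)/T(442) = exp(τ_B − τ_A) = exp(0.3267) = 1.3865.

1.39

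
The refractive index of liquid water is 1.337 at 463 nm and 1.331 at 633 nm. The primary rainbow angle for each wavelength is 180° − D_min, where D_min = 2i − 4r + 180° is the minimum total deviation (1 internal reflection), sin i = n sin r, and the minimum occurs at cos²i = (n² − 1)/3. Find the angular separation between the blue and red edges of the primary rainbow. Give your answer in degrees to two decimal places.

At 463 nm (n = 1.337): cos²i = 0.26252 → i = 59.178°, r = 39.964°, D_min = 138.500°, rainbow angle = 41.500°.
At 633 nm (n = 1.331): cos²i = 0.25719 → i = 59.527°, r = 40.356°, D_min = 137.630°, rainbow angle = 42.370°.
Angular width = |41.500° − 42.370°| = 0.870°.

0.87°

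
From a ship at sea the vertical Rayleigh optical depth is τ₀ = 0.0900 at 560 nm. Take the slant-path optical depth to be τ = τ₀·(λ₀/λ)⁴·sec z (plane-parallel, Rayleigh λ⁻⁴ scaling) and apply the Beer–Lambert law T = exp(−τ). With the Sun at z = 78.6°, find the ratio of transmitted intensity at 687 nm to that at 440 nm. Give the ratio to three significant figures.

2.70

Airmass: sec 78.6° = 5.0593.
τ(687 nm) = 0.0900 × (560/687)⁴ × 5.0593 = 0.0900 × 0.4415 × 5.0593 = 0.2010.
τ(440 nm) = 0.0900 × (560/440)⁴ × 5.0593 = 0.0900 × 2.6239 × 5.0593 = 1.1947.
T(687)/T(440) = exp(τ_B − τ_A) = exp(0.9937) = 2.7012.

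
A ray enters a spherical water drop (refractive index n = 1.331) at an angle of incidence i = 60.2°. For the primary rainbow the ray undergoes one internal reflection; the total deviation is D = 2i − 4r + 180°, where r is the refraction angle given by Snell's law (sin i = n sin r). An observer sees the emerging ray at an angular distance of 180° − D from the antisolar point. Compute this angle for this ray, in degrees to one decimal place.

sin r = sin 60.2° / 1.331 = 0.8678/1.331 = 0.6520; r = 40.69°.
D = 2·60.2° − 4·40.69° + 180° = 120.40° − 162.76° + 180° = 137.64°.
Angle from antisolar point = 180° − D = 42.36°.

42.4°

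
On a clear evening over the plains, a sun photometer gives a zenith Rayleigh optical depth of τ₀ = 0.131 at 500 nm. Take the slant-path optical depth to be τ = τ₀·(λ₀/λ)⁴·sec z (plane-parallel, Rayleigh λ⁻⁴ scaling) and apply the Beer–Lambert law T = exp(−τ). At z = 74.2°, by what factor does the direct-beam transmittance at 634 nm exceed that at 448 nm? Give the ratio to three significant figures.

Airmass: sec 74.2° = 3.6727.
τ(634 nm) = 0.131 × (500/634)⁴ × 3.6727 = 0.131 × 0.3868 × 3.6727 = 0.1861.
τ(448 nm) = 0.131 × (500/448)⁴ × 3.6727 = 0.131 × 1.5516 × 3.6727 = 0.7465.
T(634)/T(448) = exp(τ_B − τ_A) = exp(0.5604) = 1.7513.

1.75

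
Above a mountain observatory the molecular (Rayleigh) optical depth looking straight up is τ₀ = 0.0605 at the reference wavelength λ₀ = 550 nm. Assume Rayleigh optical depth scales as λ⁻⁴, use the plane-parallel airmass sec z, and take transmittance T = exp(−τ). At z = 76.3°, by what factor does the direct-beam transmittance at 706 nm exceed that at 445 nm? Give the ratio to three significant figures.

1.65

Airmass: sec 76.3° = 4.2223.
τ(706 nm) = 0.0605 × (550/706)⁴ × 4.2223 = 0.0605 × 0.3683 × 4.2223 = 0.0941.
τ(445 nm) = 0.0605 × (550/445)⁴ × 4.2223 = 0.0605 × 2.3335 × 4.2223 = 0.5961.
T(706)/T(445) = exp(τ_B − τ_A) = exp(0.5020) = 1.6520.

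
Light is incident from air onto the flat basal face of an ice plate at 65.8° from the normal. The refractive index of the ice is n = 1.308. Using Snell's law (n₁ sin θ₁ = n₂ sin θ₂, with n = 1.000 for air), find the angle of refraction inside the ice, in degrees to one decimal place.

44.2°

Snell: sin θ_r = sin θ_i / n = sin 65.8° / 1.308 = 0.9121 / 1.308 = 0.6973.
θ_r = arcsin(0.6973) = 44.21°.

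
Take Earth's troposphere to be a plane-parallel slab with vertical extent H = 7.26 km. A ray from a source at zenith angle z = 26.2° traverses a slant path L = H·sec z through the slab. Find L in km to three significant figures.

sec z = 1/cos 26.2° = 1.1145.
L = 7.26 × 1.1145 = 8.091 km.

8.09 km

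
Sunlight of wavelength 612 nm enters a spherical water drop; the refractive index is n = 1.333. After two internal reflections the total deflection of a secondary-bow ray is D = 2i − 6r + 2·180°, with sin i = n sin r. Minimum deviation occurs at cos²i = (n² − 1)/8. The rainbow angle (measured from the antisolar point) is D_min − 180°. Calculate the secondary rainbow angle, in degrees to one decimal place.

cos²i = (1.77689 − 1)/8 = 0.09711; i = arccos(0.31163) = 71.843°.
sin r = sin 71.843°/1.333 = 0.71283; r = 45.466°.
D_min = 2·71.843° − 6·45.466° + 360° = 230.891°.
Rainbow angle = D_min − 180° = 50.891°.

50.9°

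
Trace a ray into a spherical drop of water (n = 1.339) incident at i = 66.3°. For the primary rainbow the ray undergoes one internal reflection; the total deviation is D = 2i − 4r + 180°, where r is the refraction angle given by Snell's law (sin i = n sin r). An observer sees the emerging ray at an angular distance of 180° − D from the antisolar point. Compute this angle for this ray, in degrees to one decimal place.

sin r = sin 66.3° / 1.339 = 0.9157/1.339 = 0.6838; r = 43.14°.
D = 2·66.3° − 4·43.14° + 180° = 132.60° − 172.58° + 180° = 140.02°.
Angle from antisolar point = 180° − D = 39.98°.

40.0°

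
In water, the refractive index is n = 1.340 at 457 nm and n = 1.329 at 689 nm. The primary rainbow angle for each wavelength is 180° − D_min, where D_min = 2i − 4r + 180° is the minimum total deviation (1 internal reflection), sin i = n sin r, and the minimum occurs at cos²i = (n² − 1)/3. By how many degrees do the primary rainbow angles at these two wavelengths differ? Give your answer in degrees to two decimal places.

1.59°

At 457 nm (n = 1.340): cos²i = 0.26520 → i = 59.004°, r = 39.770°, D_min = 138.929°, rainbow angle = 41.071°.
At 689 nm (n = 1.329): cos²i = 0.25541 → i = 59.643°, r = 40.487°, D_min = 137.337°, rainbow angle = 42.663°.
Angular width = |41.071° − 42.663°| = 1.592°.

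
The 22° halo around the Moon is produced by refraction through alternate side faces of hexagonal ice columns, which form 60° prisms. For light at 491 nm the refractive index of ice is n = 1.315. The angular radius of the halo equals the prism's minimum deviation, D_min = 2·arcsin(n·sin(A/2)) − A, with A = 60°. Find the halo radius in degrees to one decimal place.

n·sin(A/2) = 1.315 × sin 30° = 1.315 × 0.5000 = 0.6575.
D_min = 2·arcsin(0.6575) − 60° = 2 × 41.109° − 60° = 22.219°.

22.2°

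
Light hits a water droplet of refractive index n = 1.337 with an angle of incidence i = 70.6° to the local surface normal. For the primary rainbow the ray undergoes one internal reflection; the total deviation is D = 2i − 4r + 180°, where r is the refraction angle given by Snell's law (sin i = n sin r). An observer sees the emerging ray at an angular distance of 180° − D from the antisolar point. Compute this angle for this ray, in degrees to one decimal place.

sin r = sin 70.6° / 1.337 = 0.9432/1.337 = 0.7055; r = 44.87°.
D = 2·70.6° − 4·44.87° + 180° = 141.20° − 179.47° + 180° = 141.73°.
Angle from antisolar point = 180° − D = 38.27°.

38.3°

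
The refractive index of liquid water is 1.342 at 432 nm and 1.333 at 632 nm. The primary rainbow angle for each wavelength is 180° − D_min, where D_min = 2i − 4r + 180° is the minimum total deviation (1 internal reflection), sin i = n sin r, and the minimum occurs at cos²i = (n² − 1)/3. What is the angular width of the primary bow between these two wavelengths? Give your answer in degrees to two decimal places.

1.29°

At 432 nm (n = 1.342): cos²i = 0.26699 → i = 58.888°, r = 39.641°, D_min = 139.213°, rainbow angle = 40.787°.
At 632 nm (n = 1.333): cos²i = 0.25896 → i = 59.410°, r = 40.225°, D_min = 137.922°, rainbow angle = 42.078°.
Angular width = |40.787° − 42.078°| = 1.291°.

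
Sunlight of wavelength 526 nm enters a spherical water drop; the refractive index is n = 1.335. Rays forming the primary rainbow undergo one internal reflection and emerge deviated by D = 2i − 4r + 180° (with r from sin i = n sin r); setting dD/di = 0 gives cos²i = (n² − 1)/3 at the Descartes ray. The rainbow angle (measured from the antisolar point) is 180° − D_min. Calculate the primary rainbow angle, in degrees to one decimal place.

cos²i = (1.78222 − 1)/3 = 0.26074; i = arccos(0.51063) = 59.294°.
sin r = sin 59.294°/1.335 = 0.64405; r = 40.094°.
D_min = 2·59.294° − 4·40.094° + 180° = 138.212°.
Rainbow angle = 180° − D_min = 41.788°.

41.8°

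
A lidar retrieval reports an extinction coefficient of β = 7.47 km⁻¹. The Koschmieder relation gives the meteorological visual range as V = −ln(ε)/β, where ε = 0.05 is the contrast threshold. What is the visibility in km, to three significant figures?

V = −ln(0.05) / 7.47 = 2.996 / 7.47 = 0.4010 km.

0.401 km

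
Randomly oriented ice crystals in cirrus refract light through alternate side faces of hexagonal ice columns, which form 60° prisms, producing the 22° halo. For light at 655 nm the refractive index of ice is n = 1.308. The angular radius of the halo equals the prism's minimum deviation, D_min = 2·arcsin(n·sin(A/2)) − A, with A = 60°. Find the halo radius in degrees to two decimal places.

n·sin(A/2) = 1.308 × sin 30° = 1.308 × 0.5000 = 0.6540.
D_min = 2·arcsin(0.6540) − 60° = 2 × 40.844° − 60° = 21.688°.

21.69°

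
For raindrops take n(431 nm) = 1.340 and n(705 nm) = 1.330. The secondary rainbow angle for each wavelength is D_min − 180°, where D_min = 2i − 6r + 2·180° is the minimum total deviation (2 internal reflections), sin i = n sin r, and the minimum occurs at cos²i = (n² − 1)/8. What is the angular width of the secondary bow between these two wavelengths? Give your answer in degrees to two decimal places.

2.61°

At 431 nm (n = 1.340): cos²i = 0.09945 → i = 71.618°, r = 45.088°, D_min = 232.709°, rainbow angle = 52.709°.
At 705 nm (n = 1.330): cos²i = 0.09611 → i = 71.940°, r = 45.630°, D_min = 230.101°, rainbow angle = 50.101°.
Angular width = |52.709° − 50.101°| = 2.608°.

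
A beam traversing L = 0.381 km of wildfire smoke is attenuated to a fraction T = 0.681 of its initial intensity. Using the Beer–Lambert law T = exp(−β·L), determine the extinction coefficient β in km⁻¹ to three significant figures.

1.01 km⁻¹

Beer–Lambert: T = exp(−βL) ⇒ β = −ln(T)/L = −ln(0.681)/0.381 = 0.3842/0.381 = 1.008 km⁻¹.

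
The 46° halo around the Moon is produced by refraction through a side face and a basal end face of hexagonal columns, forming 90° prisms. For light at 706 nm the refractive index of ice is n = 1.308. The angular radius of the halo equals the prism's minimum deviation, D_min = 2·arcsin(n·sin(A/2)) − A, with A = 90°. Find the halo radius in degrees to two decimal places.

45.31°

n·sin(A/2) = 1.308 × sin 45° = 1.308 × 0.7071 = 0.9249.
D_min = 2·arcsin(0.9249) − 90° = 2 × 67.653° − 90° = 45.305°.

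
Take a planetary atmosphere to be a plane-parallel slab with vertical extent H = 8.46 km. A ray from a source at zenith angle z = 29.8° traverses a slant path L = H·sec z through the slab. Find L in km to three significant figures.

sec z = 1/cos 29.8° = 1.1524.
L = 8.46 × 1.1524 = 9.749 km.

9.75 km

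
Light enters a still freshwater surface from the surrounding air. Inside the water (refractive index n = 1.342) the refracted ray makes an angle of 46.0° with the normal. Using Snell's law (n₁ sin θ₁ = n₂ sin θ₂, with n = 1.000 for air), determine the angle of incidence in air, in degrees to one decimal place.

Snell: sin θ_i = n · sin θ_r = 1.342 × sin 46.0° = 1.342 × 0.7193 = 0.9654.
θ_i = arcsin(0.9654) = 74.87°.

74.9°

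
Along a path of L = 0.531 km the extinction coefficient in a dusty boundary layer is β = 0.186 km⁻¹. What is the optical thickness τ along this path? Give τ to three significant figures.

τ = β·L = 0.186 × 0.531 = 0.0988.

0.0988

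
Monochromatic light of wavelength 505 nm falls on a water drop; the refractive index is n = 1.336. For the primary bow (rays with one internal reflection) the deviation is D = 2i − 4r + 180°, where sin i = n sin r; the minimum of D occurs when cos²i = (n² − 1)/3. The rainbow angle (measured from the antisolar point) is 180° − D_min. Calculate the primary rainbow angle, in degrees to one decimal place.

cos²i = (1.78490 − 1)/3 = 0.26163; i = arccos(0.51150) = 59.236°.
sin r = sin 59.236°/1.336 = 0.64318; r = 40.029°.
D_min = 2·59.236° − 4·40.029° + 180° = 138.356°.
Rainbow angle = 180° − D_min = 41.644°.

41.6°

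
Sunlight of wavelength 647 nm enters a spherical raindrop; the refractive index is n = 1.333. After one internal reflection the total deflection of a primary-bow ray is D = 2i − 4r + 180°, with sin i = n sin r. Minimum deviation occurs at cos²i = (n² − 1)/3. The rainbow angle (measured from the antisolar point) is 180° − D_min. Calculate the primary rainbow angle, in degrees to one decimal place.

cos²i = (1.77689 − 1)/3 = 0.25896; i = arccos(0.50888) = 59.410°.
sin r = sin 59.410°/1.333 = 0.64579; r = 40.225°.
D_min = 2·59.410° − 4·40.225° + 180° = 137.922°.
Rainbow angle = 180° − D_min = 42.078°.

42.1°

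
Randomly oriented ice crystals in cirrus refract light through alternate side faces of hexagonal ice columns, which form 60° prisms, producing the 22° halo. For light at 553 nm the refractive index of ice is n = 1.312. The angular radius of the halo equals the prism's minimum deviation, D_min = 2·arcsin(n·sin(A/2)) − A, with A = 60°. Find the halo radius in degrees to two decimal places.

21.99°

n·sin(A/2) = 1.312 × sin 30° = 1.312 × 0.5000 = 0.6560.
D_min = 2·arcsin(0.6560) − 60° = 2 × 40.996° − 60° = 21.991°.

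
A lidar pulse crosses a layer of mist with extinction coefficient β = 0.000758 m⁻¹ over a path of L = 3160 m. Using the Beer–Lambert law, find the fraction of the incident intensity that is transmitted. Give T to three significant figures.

0.0911

τ = β·L = 0.000758 × 3160 = 2.3953.
T = exp(−2.3953) = 0.0911.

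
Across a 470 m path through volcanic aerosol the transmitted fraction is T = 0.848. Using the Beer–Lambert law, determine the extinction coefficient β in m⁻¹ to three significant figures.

Beer–Lambert: T = exp(−βL) ⇒ β = −ln(T)/L = −ln(0.848)/470 = 0.1649/470 = 0.0003508 m⁻¹.

0.000351 m⁻¹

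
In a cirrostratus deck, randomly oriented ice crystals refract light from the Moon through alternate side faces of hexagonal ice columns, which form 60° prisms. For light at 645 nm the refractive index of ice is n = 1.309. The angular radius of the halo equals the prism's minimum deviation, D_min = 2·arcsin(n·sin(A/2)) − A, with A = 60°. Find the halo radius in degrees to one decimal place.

n·sin(A/2) = 1.309 × sin 30° = 1.309 × 0.5000 = 0.6545.
D_min = 2·arcsin(0.6545) − 60° = 2 × 40.882° − 60° = 21.763°.

21.8°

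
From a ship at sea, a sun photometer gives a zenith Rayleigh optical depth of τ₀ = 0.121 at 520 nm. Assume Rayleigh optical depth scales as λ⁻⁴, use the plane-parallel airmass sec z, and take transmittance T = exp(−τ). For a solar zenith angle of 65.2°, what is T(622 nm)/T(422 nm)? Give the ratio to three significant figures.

1.69

Airmass: sec 65.2° = 2.3841.
τ(622 nm) = 0.121 × (520/622)⁴ × 2.3841 = 0.121 × 0.4885 × 2.3841 = 0.1409.
τ(422 nm) = 0.121 × (520/422)⁴ × 2.3841 = 0.121 × 2.3055 × 2.3841 = 0.6651.
T(622)/T(422) = exp(τ_B − τ_A) = exp(0.5242) = 1.6890.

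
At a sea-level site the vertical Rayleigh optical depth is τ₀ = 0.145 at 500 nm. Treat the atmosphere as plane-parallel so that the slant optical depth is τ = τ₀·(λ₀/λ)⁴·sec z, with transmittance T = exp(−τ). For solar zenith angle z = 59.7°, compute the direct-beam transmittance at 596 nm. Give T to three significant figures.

0.867

sec 59.7° = 1.9821.
τ = 0.145 × (500/596)⁴ × 1.9821 = 0.145 × 0.4953 × 1.9821 = 0.1424.
T = exp(−0.1424) = 0.8673.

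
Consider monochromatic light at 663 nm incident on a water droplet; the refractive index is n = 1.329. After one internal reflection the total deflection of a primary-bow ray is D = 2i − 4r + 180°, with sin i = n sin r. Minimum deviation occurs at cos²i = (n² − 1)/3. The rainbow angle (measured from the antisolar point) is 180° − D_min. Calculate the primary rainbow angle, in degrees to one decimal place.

cos²i = (1.76624 − 1)/3 = 0.25541; i = arccos(0.50538) = 59.643°.
sin r = sin 59.643°/1.329 = 0.64928; r = 40.487°.
D_min = 2·59.643° − 4·40.487° + 180° = 137.337°.
Rainbow angle = 180° − D_min = 42.663°.

42.7°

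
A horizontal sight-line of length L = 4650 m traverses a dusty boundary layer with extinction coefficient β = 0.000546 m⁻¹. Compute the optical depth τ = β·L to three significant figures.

2.54

τ = β·L = 0.000546 × 4650 = 2.5389.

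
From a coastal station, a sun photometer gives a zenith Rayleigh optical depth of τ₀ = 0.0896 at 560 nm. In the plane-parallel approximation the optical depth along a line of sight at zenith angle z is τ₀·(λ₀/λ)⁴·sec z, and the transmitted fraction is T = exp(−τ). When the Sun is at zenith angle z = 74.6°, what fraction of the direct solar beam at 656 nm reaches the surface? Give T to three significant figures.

sec 74.6° = 3.7657.
τ = 0.0896 × (560/656)⁴ × 3.7657 = 0.0896 × 0.5311 × 3.7657 = 0.1792.
T = exp(−0.1792) = 0.8360.

0.836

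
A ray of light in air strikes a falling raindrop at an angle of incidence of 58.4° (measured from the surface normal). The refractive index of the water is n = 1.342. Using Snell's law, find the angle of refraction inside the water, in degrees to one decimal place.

Snell: sin θ_r = sin θ_i / n = sin 58.4° / 1.342 = 0.8517 / 1.342 = 0.6347.
θ_r = arcsin(0.6347) = 39.40°.

39.4°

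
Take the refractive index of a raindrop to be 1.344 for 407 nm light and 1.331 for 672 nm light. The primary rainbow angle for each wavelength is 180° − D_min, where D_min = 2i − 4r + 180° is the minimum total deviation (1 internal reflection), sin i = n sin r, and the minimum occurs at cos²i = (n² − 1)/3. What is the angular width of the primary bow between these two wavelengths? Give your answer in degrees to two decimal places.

At 407 nm (n = 1.344): cos²i = 0.26878 → i = 58.772°, r = 39.512°, D_min = 139.495°, rainbow angle = 40.505°.
At 672 nm (n = 1.331): cos²i = 0.25719 → i = 59.527°, r = 40.356°, D_min = 137.630°, rainbow angle = 42.370°.
Angular width = |40.505° − 42.370°| = 1.865°.

1.86°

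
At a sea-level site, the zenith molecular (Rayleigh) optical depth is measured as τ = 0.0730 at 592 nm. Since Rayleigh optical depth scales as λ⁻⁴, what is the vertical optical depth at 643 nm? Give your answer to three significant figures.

τ(643 nm) = τ(592 nm) × (592/643)⁴ = 0.0730 × (0.9207)⁴ = 0.0730 × 0.7185 = 0.0525.

0.0525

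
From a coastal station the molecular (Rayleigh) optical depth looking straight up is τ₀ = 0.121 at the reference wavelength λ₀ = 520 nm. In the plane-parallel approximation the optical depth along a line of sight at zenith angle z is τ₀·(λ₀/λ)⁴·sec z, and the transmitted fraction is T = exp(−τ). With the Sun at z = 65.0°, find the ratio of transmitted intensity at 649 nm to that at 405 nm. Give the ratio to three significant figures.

1.93

Airmass: sec 65.0° = 2.3662.
τ(649 nm) = 0.121 × (520/649)⁴ × 2.3662 = 0.121 × 0.4121 × 2.3662 = 0.1180.
τ(405 nm) = 0.121 × (520/405)⁴ × 2.3662 = 0.121 × 2.7176 × 2.3662 = 0.7781.
T(649)/T(405) = exp(τ_B − τ_A) = exp(0.6601) = 1.9350.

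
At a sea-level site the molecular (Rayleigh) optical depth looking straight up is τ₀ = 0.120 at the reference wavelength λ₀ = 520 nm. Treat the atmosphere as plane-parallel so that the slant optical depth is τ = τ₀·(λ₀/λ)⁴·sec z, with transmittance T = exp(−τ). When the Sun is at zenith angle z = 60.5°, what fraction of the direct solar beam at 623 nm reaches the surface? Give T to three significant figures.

0.888

sec 60.5° = 2.0308.
τ = 0.120 × (520/623)⁴ × 2.0308 = 0.120 × 0.4854 × 2.0308 = 0.1183.
T = exp(−0.1183) = 0.8884.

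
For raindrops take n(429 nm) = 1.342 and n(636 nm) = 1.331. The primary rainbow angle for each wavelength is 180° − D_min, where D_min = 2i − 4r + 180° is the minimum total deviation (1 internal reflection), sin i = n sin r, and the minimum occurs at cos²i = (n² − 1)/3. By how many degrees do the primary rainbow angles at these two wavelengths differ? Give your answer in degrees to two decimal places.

1.58°

At 429 nm (n = 1.342): cos²i = 0.26699 → i = 58.888°, r = 39.641°, D_min = 139.213°, rainbow angle = 40.787°.
At 636 nm (n = 1.331): cos²i = 0.25719 → i = 59.527°, r = 40.356°, D_min = 137.630°, rainbow angle = 42.370°.
Angular width = |40.787° − 42.370°| = 1.583°.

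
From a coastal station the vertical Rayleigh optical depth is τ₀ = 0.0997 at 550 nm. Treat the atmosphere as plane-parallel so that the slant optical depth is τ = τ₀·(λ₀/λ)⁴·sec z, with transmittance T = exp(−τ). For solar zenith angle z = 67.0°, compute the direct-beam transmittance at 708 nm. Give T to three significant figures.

0.911

sec 67.0° = 2.5593.
τ = 0.0997 × (550/708)⁴ × 2.5593 = 0.0997 × 0.3642 × 2.5593 = 0.0929.
T = exp(−0.0929) = 0.9113.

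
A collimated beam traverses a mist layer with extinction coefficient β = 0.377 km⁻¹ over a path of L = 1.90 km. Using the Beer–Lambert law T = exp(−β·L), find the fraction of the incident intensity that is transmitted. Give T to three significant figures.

0.489

τ = β·L = 0.377 × 1.90 = 0.7163.
T = exp(−0.7163) = 0.4886.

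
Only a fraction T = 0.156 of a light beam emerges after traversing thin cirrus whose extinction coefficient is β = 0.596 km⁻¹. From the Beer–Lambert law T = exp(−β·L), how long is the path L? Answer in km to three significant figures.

Beer–Lambert: T = exp(−βL) ⇒ L = −ln(T)/β = −ln(0.156)/0.596 = 1.8579/0.596 = 3.117 km.

3.12 km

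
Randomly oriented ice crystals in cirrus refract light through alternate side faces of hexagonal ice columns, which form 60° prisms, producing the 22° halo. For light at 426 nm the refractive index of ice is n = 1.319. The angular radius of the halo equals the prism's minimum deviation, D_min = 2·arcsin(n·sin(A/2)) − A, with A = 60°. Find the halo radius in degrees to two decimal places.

n·sin(A/2) = 1.319 × sin 30° = 1.319 × 0.5000 = 0.6595.
D_min = 2·arcsin(0.6595) − 60° = 2 × 41.262° − 60° = 22.524°.

22.52°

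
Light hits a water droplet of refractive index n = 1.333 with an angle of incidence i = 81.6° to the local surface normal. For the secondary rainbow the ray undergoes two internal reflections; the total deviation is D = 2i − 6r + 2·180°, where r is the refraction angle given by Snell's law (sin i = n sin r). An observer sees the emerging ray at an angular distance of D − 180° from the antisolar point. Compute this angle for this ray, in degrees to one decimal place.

55.7°

sin r = sin 81.6° / 1.333 = 0.9893/1.333 = 0.7421; r = 47.91°.
D = 2·81.6° − 6·47.91° + 2·180° = 163.20° − 287.48° + 360° = 235.72°.
Angle from antisolar point = D − 180° = 55.72°.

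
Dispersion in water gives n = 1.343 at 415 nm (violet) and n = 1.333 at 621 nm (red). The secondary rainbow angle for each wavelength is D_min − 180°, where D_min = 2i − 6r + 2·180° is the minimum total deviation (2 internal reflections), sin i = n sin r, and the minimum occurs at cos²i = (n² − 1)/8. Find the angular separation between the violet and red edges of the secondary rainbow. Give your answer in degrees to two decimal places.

2.59°

At 415 nm (n = 1.343): cos²i = 0.10046 → i = 71.522°, r = 44.928°, D_min = 233.478°, rainbow angle = 53.478°.
At 621 nm (n = 1.333): cos²i = 0.09711 → i = 71.843°, r = 45.466°, D_min = 230.891°, rainbow angle = 50.891°.
Angular width = |53.478° − 50.891°| = 2.587°.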